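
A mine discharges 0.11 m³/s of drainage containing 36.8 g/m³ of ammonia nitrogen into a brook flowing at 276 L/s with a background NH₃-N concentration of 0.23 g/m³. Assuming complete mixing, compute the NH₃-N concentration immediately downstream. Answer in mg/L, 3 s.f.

10.7 mg/L

276 L/s = 0.276 m³/s.
By mass balance at complete mixing, C = (0.11·36.8 + 0.276·0.23) / (0.11 + 0.276) = 4.111/0.386 = 10.65 mg/L.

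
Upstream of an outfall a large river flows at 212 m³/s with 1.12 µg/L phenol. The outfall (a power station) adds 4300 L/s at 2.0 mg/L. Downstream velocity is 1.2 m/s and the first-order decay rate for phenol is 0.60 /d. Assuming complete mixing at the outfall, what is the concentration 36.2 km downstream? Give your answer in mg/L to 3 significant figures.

4300 L/s = 4.3 m³/s.
1.12 µg/L = 0.00112 mg/L.
After complete mixing, C₀ = (4.3·2 + 212·0.00112) / 216.3 = 0.04086 mg/L.
Travel time t = 3.62e+04 m / 1.2 m/s = 3.017e+04 s = 0.3492 d.
C = 0.04086·exp(−0.60·0.3492) = 0.04086·0.811 = 0.03314 mg/L.

0.0331 mg/L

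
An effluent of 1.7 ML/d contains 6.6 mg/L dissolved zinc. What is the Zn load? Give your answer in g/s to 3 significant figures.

1.7 ML/d = 0.01968 m³/s.
Mass flux = Q·C = 0.01968 m³/s × 6.6 g/m³ = 0.1299 g/s.

0.130 g/s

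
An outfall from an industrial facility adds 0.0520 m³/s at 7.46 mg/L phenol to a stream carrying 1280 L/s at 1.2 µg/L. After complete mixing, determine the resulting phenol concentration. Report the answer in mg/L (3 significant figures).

0.292 mg/L

1280 L/s = 1.28 m³/s.
1.2 µg/L = 0.0012 mg/L.
Flow-weighted mixing gives C = (0.052·7.46 + 1.28·0.0012) / (0.052 + 1.28) = 0.3895/1.332 = 0.2924 mg/L.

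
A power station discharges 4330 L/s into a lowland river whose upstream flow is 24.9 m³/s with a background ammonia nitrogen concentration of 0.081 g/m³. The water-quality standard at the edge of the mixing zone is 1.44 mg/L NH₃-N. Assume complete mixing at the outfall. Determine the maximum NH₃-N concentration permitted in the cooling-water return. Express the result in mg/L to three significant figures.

9.26 mg/L

4330 L/s = 4.33 m³/s.
Mass balance: 1.44·29.23 = 4.33·Cₑ + 24.9·0.081.
Cₑ = (42.09 − 2.017) / 4.33 = 9.255 mg/L.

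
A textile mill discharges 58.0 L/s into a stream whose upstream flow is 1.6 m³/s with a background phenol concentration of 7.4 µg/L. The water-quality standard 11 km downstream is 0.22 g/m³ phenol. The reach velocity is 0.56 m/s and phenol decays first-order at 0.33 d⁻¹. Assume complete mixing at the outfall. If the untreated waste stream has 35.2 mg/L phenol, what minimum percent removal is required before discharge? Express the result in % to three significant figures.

58.0 L/s = 0.058 m³/s.
7.4 µg/L = 0.0074 mg/L.
Travel time to the compliance point: t = 1.1e+04/0.56 = 1.964e+04 s = 0.2273 d; decay factor exp(−0.33·0.2273) = 0.9277.
So the concentration just after mixing may be at most 0.22/0.9277 = 0.2371 mg/L.
Mass balance: 0.2371·1.658 = 0.058·Cₑ + 1.6·0.0074.
Cₑ = (0.3932 − 0.01184) / 0.058 = 6.575 mg/L.
Required removal = 1 − 6.575/35.2 = 81.32 %.

81.3 %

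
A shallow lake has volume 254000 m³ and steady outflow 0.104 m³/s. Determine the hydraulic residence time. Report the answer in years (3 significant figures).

0.0774 yr

Q = 0.104 m³/s × 3.156e+07 s/yr = 3.282e+06 m³/yr.
Hydraulic residence time τ = V/Q = 254000/3.282e+06 = 0.07739 yr.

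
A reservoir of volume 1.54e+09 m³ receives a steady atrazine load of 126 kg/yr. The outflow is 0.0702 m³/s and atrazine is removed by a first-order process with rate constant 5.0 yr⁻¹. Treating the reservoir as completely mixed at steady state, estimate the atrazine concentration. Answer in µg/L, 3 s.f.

Outflow Q = 0.0702 m³/s × 3.156e+07 s/yr = 2.215e+06 m³/yr.
Steady-state CSTR mass balance: W = Q·C + k·V·C, so C = W/(Q + kV).
Q + kV = 2.215e+06 + 5.0·1.54e+09 = 7.702e+09 m³/yr.
C = 126/7.702e+09 = 1.636e-08 kg/m³ = 1.636e-05 mg/L = 0.01636 µg/L.

0.0164 µg/L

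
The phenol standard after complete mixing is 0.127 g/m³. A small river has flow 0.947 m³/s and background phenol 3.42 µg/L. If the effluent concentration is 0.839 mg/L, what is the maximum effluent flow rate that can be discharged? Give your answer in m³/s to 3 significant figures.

3.42 µg/L = 0.00342 mg/L.
Mass balance at complete mixing: C_std·(Q_w + Q_r) = Q_w·C_e + Q_r·C_b.
Rearranging, Q_w = Q_r·(C_std − C_b)/(C_e − C_std) = 0.947·(0.127 − 0.00342) / (0.839 − 0.127) = 0.1644 m³/s.

0.164 m³/s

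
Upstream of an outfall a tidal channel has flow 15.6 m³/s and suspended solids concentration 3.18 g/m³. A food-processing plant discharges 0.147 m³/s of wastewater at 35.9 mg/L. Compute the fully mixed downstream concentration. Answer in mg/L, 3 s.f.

3.49 mg/L

Conservation of mass across the mixing zone: C = (0.147·35.9 + 15.6·3.18) / (0.147 + 15.6) = 54.89/15.75 = 3.485 mg/L.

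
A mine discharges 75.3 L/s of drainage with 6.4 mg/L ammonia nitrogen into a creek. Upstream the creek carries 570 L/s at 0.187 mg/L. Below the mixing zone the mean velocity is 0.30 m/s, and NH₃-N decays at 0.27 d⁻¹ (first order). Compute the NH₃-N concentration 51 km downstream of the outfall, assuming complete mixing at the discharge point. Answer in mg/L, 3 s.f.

75.3 L/s = 0.0753 m³/s.
570 L/s = 0.57 m³/s.
After complete mixing, C₀ = (0.0753·6.4 + 0.57·0.187) / 0.6453 = 0.912 mg/L.
Travel time t = 5.1e+04 m / 0.30 m/s = 1.7e+05 s = 1.968 d.
C = 0.912·exp(−0.27·1.968) = 0.912·0.5879 = 0.5361 mg/L.

0.536 mg/L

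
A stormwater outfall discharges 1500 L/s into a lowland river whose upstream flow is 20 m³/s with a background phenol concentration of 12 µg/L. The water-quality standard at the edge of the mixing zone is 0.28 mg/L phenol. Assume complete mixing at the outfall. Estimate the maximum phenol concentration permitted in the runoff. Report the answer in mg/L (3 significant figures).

1500 L/s = 1.5 m³/s.
12 µg/L = 0.012 mg/L.
Mass balance: 0.28·21.5 = 1.5·Cₑ + 20·0.012.
Cₑ = (6.02 − 0.24) / 1.5 = 3.853 mg/L.

3.85 mg/L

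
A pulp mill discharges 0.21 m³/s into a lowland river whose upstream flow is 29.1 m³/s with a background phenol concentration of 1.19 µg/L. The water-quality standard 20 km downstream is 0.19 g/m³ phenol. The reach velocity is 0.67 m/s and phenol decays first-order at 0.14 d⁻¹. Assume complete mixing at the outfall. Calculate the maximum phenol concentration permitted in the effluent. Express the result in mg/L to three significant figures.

1.19 µg/L = 0.00119 mg/L.
Travel time to the compliance point: t = 2e+04/0.67 = 2.985e+04 s = 0.3455 d; decay factor exp(−0.14·0.3455) = 0.9528.
So the concentration just after mixing may be at most 0.19/0.9528 = 0.1994 mg/L.
Mass balance: 0.1994·29.31 = 0.21·Cₑ + 29.1·0.00119.
Cₑ = (5.845 − 0.03463) / 0.21 = 27.67 mg/L.

27.7 mg/L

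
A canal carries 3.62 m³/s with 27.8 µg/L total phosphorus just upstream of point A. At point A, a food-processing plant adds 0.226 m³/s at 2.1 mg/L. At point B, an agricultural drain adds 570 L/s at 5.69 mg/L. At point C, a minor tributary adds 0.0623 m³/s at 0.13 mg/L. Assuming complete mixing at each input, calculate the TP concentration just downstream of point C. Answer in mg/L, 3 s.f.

0.854 mg/L

27.8 µg/L = 0.0278 mg/L.
After input A: C = (3.62·0.0278 + 0.226·2.1) / 3.846 = 0.1496 mg/L.
570 L/s = 0.57 m³/s.
After input B: C = (3.846·0.1496 + 0.57·5.69) / 4.416 = 0.8647 mg/L.
After input C: C = (4.416·0.8647 + 0.0623·0.13) / 4.478 = 0.8545 mg/L.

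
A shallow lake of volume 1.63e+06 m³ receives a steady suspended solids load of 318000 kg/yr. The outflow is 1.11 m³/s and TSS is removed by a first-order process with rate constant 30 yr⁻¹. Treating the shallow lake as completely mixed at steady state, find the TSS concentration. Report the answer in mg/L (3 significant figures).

3.79 mg/L

Outflow Q = 1.11 m³/s × 3.156e+07 s/yr = 3.503e+07 m³/yr.
Steady-state CSTR mass balance: W = Q·C + k·V·C, so C = W/(Q + kV).
Q + kV = 3.503e+07 + 30·1.63e+06 = 8.393e+07 m³/yr.
C = 318000/8.393e+07 = 0.003789 kg/m³ = 3.789 mg/L.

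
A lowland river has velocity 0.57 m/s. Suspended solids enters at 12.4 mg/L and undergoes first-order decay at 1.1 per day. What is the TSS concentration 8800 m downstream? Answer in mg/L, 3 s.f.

10.2 mg/L

Travel time t = 8800 m / 0.57 m/s = 8800/0.57 = 1.544e+04 s = 0.1787 d.
First-order decay: C = 12.4·exp(−1.1·0.1787) = 12.4·0.8216 = 10.19 mg/L.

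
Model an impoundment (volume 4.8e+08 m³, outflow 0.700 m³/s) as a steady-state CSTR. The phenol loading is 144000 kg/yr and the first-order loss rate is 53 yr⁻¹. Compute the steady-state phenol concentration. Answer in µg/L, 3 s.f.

Outflow Q = 0.700 m³/s × 3.156e+07 s/yr = 2.209e+07 m³/yr.
Steady-state CSTR mass balance: W = Q·C + k·V·C, so C = W/(Q + kV).
Q + kV = 2.209e+07 + 53·4.8e+08 = 2.546e+10 m³/yr.
C = 144000/2.546e+10 = 5.655e-06 kg/m³ = 0.005655 mg/L = 5.655 µg/L.

5.66 µg/L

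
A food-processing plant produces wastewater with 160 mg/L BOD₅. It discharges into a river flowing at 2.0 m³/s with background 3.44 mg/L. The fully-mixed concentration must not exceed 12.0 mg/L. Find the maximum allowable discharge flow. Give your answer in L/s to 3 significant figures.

116 L/s

Mass balance at complete mixing: C_std·(Q_w + Q_r) = Q_w·C_e + Q_r·C_b.
Rearranging, Q_w = Q_r·(C_std − C_b)/(C_e − C_std) = 2.0·(12 − 3.44) / (160 − 12) = 0.1157 m³/s.
= 115.7 L/s.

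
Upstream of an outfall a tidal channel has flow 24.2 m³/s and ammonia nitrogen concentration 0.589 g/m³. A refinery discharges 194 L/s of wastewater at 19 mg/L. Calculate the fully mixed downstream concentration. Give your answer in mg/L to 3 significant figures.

0.735 mg/L

194 L/s = 0.194 m³/s.
Conservation of mass across the mixing zone: C = (0.194·19 + 24.2·0.589) / (0.194 + 24.2) = 17.94/24.39 = 0.7354 mg/L.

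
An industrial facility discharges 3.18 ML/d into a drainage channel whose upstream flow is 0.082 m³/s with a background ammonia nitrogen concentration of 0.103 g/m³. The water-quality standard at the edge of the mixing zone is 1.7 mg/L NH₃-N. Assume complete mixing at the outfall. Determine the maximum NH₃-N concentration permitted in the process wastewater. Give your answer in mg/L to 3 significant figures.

5.26 mg/L

3.18 ML/d = 0.03681 m³/s.
Mass balance: 1.7·0.1188 = 0.03681·Cₑ + 0.082·0.103.
Cₑ = (0.202 − 0.008446) / 0.03681 = 5.258 mg/L.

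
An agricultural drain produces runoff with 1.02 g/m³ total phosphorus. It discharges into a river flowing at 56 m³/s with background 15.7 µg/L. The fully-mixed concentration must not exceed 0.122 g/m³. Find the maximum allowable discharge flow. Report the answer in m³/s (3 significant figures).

6.63 m³/s

15.7 µg/L = 0.0157 mg/L.
Mass balance at complete mixing: C_std·(Q_w + Q_r) = Q_w·C_e + Q_r·C_b.
Rearranging, Q_w = Q_r·(C_std − C_b)/(C_e − C_std) = 56·(0.122 − 0.0157) / (1.02 − 0.122) = 6.629 m³/s.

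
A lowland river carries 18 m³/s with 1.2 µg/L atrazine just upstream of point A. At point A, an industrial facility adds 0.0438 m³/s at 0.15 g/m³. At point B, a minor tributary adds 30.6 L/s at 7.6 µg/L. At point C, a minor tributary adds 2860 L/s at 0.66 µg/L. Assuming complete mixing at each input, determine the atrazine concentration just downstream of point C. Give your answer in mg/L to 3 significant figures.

1.2 µg/L = 0.0012 mg/L.
After input A: C = (18·0.0012 + 0.0438·0.15) / 18.04 = 0.001561 mg/L.
30.6 L/s = 0.0306 m³/s.
7.6 µg/L = 0.0076 mg/L.
After input B: C = (18.04·0.001561 + 0.0306·0.0076) / 18.07 = 0.001571 mg/L.
2860 L/s = 2.86 m³/s.
0.66 µg/L = 0.00066 mg/L.
After input C: C = (18.07·0.001571 + 2.86·0.00066) / 20.93 = 0.001447 mg/L.

0.00145 mg/L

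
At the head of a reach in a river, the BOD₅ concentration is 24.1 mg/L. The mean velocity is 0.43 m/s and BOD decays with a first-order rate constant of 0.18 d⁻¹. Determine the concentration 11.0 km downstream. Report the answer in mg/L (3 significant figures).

Travel time t = 11.0 km / 0.43 m/s = 1.1e+04/0.43 = 2.558e+04 s = 0.2961 d.
First-order decay: C = 24.1·exp(−0.18·0.2961) = 24.1·0.9481 = 22.85 mg/L.

22.8 mg/L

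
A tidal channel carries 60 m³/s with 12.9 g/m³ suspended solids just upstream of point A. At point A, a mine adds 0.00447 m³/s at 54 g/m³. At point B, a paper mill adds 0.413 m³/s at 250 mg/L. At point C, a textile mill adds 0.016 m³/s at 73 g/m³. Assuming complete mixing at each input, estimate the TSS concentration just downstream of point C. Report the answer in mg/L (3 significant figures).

14.5 mg/L

After input A: C = (60·12.9 + 0.00447·54) / 60 = 12.9 mg/L.
After input B: C = (60·12.9 + 0.413·250) / 60.42 = 14.52 mg/L.
After input C: C = (60.42·14.52 + 0.016·73) / 60.43 = 14.54 mg/L.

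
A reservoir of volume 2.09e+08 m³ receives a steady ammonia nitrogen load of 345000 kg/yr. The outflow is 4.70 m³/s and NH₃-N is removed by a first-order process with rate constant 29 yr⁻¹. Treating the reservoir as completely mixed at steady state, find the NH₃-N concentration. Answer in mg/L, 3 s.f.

Outflow Q = 4.70 m³/s × 3.156e+07 s/yr = 1.483e+08 m³/yr.
Steady-state CSTR mass balance: W = Q·C + k·V·C, so C = W/(Q + kV).
Q + kV = 1.483e+08 + 29·2.09e+08 = 6.209e+09 m³/yr.
C = 345000/6.209e+09 = 5.556e-05 kg/m³ = 0.05556 mg/L.

0.0556 mg/L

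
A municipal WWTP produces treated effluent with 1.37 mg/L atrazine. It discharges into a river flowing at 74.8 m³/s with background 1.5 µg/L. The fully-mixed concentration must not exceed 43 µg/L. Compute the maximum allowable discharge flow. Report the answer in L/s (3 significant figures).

1.5 µg/L = 0.0015 mg/L.
43 µg/L = 0.043 mg/L.
Mass balance at complete mixing: C_std·(Q_w + Q_r) = Q_w·C_e + Q_r·C_b.
Rearranging, Q_w = Q_r·(C_std − C_b)/(C_e − C_std) = 74.8·(0.043 − 0.0015) / (1.37 − 0.043) = 2.339 m³/s.
= 2339 L/s.

2340 L/s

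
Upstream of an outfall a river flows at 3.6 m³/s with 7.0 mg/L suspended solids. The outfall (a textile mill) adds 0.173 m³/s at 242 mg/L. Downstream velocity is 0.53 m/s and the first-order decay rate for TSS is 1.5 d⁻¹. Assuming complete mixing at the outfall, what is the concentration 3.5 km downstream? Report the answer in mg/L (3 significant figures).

15.8 mg/L

After complete mixing, C₀ = (0.173·242 + 3.6·7) / 3.773 = 17.78 mg/L.
Travel time t = 3500 m / 0.53 m/s = 6604 s = 0.07643 d.
C = 17.78·exp(−1.5·0.07643) = 17.78·0.8917 = 15.85 mg/L.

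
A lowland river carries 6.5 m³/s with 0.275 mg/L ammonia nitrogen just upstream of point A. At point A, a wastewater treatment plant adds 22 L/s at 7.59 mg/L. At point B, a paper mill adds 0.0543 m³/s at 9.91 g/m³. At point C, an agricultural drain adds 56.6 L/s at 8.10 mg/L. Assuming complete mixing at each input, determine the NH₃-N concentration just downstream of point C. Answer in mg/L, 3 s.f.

0.445 mg/L

22 L/s = 0.022 m³/s.
After input A: C = (6.5·0.275 + 0.022·7.59) / 6.522 = 0.2997 mg/L.
After input B: C = (6.522·0.2997 + 0.0543·9.91) / 6.576 = 0.379 mg/L.
56.6 L/s = 0.0566 m³/s.
After input C: C = (6.576·0.379 + 0.0566·8.1) / 6.633 = 0.4449 mg/L.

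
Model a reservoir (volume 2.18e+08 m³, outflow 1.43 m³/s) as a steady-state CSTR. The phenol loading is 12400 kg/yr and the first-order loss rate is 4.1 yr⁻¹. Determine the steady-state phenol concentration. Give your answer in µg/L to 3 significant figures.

Outflow Q = 1.43 m³/s × 3.156e+07 s/yr = 4.513e+07 m³/yr.
Steady-state CSTR mass balance: W = Q·C + k·V·C, so C = W/(Q + kV).
Q + kV = 4.513e+07 + 4.1·2.18e+08 = 9.389e+08 m³/yr.
C = 12400/9.389e+08 = 1.321e-05 kg/m³ = 0.01321 mg/L = 13.21 µg/L.

13.2 µg/L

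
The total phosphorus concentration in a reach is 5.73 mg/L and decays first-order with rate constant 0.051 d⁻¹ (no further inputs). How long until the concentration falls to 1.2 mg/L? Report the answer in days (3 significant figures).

t = ln(C₀/C)/k = ln(5.73/1.2)/0.051 = 1.563/0.051 = 30.65 d.

30.7 d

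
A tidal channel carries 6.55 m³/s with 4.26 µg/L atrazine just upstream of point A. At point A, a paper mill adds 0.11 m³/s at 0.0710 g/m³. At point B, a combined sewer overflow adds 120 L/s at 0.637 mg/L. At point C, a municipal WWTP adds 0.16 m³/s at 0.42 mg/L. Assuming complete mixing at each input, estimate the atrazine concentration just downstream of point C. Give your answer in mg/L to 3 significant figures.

0.0258 mg/L

4.26 µg/L = 0.00426 mg/L.
After input A: C = (6.55·0.00426 + 0.11·0.071) / 6.66 = 0.005362 mg/L.
120 L/s = 0.12 m³/s.
After input B: C = (6.66·0.005362 + 0.12·0.637) / 6.78 = 0.01654 mg/L.
After input C: C = (6.78·0.01654 + 0.16·0.42) / 6.94 = 0.02584 mg/L.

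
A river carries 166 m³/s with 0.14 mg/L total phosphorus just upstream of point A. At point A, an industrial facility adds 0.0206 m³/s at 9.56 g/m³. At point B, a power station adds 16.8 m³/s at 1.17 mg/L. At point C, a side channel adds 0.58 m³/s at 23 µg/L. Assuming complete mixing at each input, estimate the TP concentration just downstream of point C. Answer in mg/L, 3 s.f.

After input A: C = (166·0.14 + 0.0206·9.56) / 166 = 0.1412 mg/L.
After input B: C = (166·0.1412 + 16.8·1.17) / 182.8 = 0.2357 mg/L.
23 µg/L = 0.023 mg/L.
After input C: C = (182.8·0.2357 + 0.58·0.023) / 183.4 = 0.235 mg/L.

0.235 mg/L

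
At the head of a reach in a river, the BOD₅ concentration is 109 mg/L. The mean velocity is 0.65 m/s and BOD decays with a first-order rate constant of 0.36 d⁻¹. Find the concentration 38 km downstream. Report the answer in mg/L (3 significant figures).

85.4 mg/L

Travel time t = 38 km / 0.65 m/s = 3.8e+04/0.65 = 5.846e+04 s = 0.6766 d.
First-order decay: C = 109·exp(−0.36·0.6766) = 109·0.7838 = 85.44 mg/L.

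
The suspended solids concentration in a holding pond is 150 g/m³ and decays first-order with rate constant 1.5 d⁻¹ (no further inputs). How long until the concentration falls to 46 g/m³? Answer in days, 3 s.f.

t = ln(C₀/C)/k = ln(150/46)/1.5 = 1.182/1.5 = 0.788 d.

0.788 d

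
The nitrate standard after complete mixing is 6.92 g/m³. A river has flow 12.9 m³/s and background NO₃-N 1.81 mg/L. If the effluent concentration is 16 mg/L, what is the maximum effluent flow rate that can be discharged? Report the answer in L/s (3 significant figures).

7260 L/s

Mass balance at complete mixing: C_std·(Q_w + Q_r) = Q_w·C_e + Q_r·C_b.
Rearranging, Q_w = Q_r·(C_std − C_b)/(C_e − C_std) = 12.9·(6.92 − 1.81) / (16 − 6.92) = 7.26 m³/s.
= 7260 L/s.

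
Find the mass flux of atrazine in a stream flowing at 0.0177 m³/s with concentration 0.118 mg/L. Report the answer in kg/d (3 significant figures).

Mass flux = Q·C = 0.0177 m³/s × 0.118 g/m³ = 0.002089 g/s.
= 0.002089 g/s × 86.4 = 0.1805 kg/d.

0.180 kg/d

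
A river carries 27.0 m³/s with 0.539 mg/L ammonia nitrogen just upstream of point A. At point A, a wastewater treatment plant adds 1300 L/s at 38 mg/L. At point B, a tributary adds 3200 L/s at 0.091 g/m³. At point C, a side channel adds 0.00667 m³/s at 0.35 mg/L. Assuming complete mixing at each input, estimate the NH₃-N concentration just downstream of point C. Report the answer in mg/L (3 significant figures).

1300 L/s = 1.3 m³/s.
After input A: C = (27·0.539 + 1.3·38) / 28.3 = 2.26 mg/L.
3200 L/s = 3.2 m³/s.
After input B: C = (28.3·2.26 + 3.2·0.091) / 31.5 = 2.039 mg/L.
After input C: C = (31.5·2.039 + 0.00667·0.35) / 31.51 = 2.039 mg/L.

2.04 mg/L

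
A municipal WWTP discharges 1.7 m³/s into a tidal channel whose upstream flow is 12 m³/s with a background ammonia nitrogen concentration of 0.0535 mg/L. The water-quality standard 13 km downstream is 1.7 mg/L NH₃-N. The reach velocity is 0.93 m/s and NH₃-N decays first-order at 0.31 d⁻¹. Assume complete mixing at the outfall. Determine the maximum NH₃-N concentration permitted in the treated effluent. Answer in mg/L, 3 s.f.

Travel time to the compliance point: t = 1.3e+04/0.93 = 1.398e+04 s = 0.1618 d; decay factor exp(−0.31·0.1618) = 0.9511.
So the concentration just after mixing may be at most 1.7/0.9511 = 1.787 mg/L.
Mass balance: 1.787·13.7 = 1.7·Cₑ + 12·0.0535.
Cₑ = (24.49 − 0.642) / 1.7 = 14.03 mg/L.

14.0 mg/L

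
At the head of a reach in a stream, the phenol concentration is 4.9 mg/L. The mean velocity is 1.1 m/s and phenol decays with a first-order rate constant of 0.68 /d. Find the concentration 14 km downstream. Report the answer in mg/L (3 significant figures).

Travel time t = 14 km / 1.1 m/s = 1.4e+04/1.1 = 1.273e+04 s = 0.1473 d.
First-order decay: C = 4.9·exp(−0.68·0.1473) = 4.9·0.9047 = 4.433 mg/L.

4.43 mg/L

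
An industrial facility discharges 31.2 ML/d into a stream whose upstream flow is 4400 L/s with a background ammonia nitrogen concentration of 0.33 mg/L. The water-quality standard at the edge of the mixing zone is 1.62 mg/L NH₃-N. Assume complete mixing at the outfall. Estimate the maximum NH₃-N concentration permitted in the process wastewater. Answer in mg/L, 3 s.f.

17.3 mg/L

31.2 ML/d = 0.3611 m³/s.
4400 L/s = 4.4 m³/s.
Mass balance: 1.62·4.761 = 0.3611·Cₑ + 4.4·0.33.
Cₑ = (7.713 − 1.452) / 0.3611 = 17.34 mg/L.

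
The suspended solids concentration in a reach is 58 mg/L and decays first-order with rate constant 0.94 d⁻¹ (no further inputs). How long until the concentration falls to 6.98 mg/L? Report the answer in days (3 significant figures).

t = ln(C₀/C)/k = ln(58/6.98)/0.94 = 2.117/0.94 = 2.253 d.

2.25 d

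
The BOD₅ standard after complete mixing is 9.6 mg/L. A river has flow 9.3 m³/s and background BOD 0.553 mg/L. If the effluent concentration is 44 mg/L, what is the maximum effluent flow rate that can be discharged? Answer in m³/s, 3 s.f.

2.45 m³/s

Mass balance at complete mixing: C_std·(Q_w + Q_r) = Q_w·C_e + Q_r·C_b.
Rearranging, Q_w = Q_r·(C_std − C_b)/(C_e − C_std) = 9.3·(9.6 − 0.553) / (44 − 9.6) = 2.446 m³/s.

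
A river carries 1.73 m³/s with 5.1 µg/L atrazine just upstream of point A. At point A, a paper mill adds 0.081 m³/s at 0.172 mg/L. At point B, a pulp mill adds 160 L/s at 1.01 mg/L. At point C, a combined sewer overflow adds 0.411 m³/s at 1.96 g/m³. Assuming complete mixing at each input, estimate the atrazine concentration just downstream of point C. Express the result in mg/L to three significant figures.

5.1 µg/L = 0.0051 mg/L.
After input A: C = (1.73·0.0051 + 0.081·0.172) / 1.811 = 0.01256 mg/L.
160 L/s = 0.16 m³/s.
After input B: C = (1.811·0.01256 + 0.16·1.01) / 1.971 = 0.09353 mg/L.
After input C: C = (1.971·0.09353 + 0.411·1.96) / 2.382 = 0.4156 mg/L.

0.416 mg/L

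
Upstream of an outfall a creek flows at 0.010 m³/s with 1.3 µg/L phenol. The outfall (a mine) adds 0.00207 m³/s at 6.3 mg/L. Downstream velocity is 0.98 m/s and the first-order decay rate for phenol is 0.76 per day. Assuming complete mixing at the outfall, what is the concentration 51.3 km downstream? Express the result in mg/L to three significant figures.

0.682 mg/L

1.3 µg/L = 0.0013 mg/L.
After complete mixing, C₀ = (0.00207·6.3 + 0.01·0.0013) / 0.01207 = 1.082 mg/L.
Travel time t = 5.13e+04 m / 0.98 m/s = 5.235e+04 s = 0.6059 d.
C = 1.082·exp(−0.76·0.6059) = 1.082·0.631 = 0.6824 mg/L.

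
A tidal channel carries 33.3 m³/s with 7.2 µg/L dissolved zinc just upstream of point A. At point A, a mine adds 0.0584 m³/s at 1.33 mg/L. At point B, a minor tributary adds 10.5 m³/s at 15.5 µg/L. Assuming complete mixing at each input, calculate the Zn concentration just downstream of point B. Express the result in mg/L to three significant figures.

7.2 µg/L = 0.0072 mg/L.
After input A: C = (33.3·0.0072 + 0.0584·1.33) / 33.36 = 0.009516 mg/L.
15.5 µg/L = 0.0155 mg/L.
After input B: C = (33.36·0.009516 + 10.5·0.0155) / 43.86 = 0.01095 mg/L.

0.0109 mg/L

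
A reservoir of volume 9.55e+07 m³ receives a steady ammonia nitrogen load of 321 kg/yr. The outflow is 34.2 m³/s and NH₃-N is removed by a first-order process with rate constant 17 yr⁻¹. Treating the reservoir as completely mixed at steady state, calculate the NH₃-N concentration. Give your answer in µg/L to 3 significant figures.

Outflow Q = 34.2 m³/s × 3.156e+07 s/yr = 1.079e+09 m³/yr.
Steady-state CSTR mass balance: W = Q·C + k·V·C, so C = W/(Q + kV).
Q + kV = 1.079e+09 + 17·9.55e+07 = 2.703e+09 m³/yr.
C = 321/2.703e+09 = 1.188e-07 kg/m³ = 0.0001188 mg/L = 0.1188 µg/L.

0.119 µg/L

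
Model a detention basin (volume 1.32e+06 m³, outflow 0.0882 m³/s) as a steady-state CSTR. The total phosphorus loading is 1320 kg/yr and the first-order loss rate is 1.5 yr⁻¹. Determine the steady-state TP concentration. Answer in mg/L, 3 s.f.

0.277 mg/L

Outflow Q = 0.0882 m³/s × 3.156e+07 s/yr = 2.783e+06 m³/yr.
Steady-state CSTR mass balance: W = Q·C + k·V·C, so C = W/(Q + kV).
Q + kV = 2.783e+06 + 1.5·1.32e+06 = 4.763e+06 m³/yr.
C = 1320/4.763e+06 = 0.0002771 kg/m³ = 0.2771 mg/L.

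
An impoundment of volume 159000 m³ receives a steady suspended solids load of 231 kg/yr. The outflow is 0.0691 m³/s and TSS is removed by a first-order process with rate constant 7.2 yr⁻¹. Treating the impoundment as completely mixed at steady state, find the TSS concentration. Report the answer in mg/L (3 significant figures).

Outflow Q = 0.0691 m³/s × 3.156e+07 s/yr = 2.181e+06 m³/yr.
Steady-state CSTR mass balance: W = Q·C + k·V·C, so C = W/(Q + kV).
Q + kV = 2.181e+06 + 7.2·159000 = 3.325e+06 m³/yr.
C = 231/3.325e+06 = 6.946e-05 kg/m³ = 0.06946 mg/L.

0.0695 mg/L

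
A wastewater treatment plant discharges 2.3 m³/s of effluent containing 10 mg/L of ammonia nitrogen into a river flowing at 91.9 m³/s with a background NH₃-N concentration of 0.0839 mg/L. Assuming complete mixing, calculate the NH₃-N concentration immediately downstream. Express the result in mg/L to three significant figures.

0.326 mg/L

By mass balance at complete mixing, C = (2.3·10 + 91.9·0.0839) / (2.3 + 91.9) = 30.71/94.2 = 0.326 mg/L.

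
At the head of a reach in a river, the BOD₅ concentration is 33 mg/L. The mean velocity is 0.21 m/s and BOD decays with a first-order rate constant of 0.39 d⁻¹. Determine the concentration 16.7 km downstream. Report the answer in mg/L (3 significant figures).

23.0 mg/L

Travel time t = 16.7 km / 0.21 m/s = 1.67e+04/0.21 = 7.952e+04 s = 0.9204 d.
First-order decay: C = 33·exp(−0.39·0.9204) = 33·0.6984 = 23.05 mg/L.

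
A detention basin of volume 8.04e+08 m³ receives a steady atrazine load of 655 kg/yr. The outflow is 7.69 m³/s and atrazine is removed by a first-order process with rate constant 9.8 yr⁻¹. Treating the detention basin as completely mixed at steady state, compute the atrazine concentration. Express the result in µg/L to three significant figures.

0.0806 µg/L

Outflow Q = 7.69 m³/s × 3.156e+07 s/yr = 2.427e+08 m³/yr.
Steady-state CSTR mass balance: W = Q·C + k·V·C, so C = W/(Q + kV).
Q + kV = 2.427e+08 + 9.8·8.04e+08 = 8.122e+09 m³/yr.
C = 655/8.122e+09 = 8.065e-08 kg/m³ = 8.065e-05 mg/L = 0.08065 µg/L.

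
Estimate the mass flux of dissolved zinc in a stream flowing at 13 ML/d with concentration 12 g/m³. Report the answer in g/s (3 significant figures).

13 ML/d = 0.1505 m³/s.
Mass flux = Q·C = 0.1505 m³/s × 12 g/m³ = 1.806 g/s.

1.81 g/s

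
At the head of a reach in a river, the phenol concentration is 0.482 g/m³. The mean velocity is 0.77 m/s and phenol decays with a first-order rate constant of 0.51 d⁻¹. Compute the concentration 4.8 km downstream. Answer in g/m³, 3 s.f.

0.465 g/m³

Travel time t = 4.8 km / 0.77 m/s = 4800/0.77 = 6234 s = 0.07215 d.
First-order decay: C = 0.482·exp(−0.51·0.07215) = 0.482·0.9639 = 0.4646 g/m³.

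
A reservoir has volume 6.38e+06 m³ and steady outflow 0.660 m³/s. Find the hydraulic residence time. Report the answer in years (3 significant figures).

0.306 yr

Q = 0.660 m³/s × 3.156e+07 s/yr = 2.083e+07 m³/yr.
Hydraulic residence time τ = V/Q = 6.38e+06/2.083e+07 = 0.3063 yr.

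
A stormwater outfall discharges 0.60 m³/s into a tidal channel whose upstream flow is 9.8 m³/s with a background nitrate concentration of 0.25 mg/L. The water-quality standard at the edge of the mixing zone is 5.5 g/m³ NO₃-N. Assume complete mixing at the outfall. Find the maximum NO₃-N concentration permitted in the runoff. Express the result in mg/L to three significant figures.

91.2 mg/L

Mass balance: 5.5·10.4 = 0.6·Cₑ + 9.8·0.25.
Cₑ = (57.2 − 2.45) / 0.6 = 91.25 mg/L.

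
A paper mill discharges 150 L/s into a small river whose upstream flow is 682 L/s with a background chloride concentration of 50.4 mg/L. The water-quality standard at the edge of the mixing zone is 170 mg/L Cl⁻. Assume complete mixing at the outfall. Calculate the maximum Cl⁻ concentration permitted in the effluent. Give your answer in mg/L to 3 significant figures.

714 mg/L

150 L/s = 0.15 m³/s.
682 L/s = 0.682 m³/s.
Mass balance: 170·0.832 = 0.15·Cₑ + 0.682·50.4.
Cₑ = (141.4 − 34.37) / 0.15 = 713.8 mg/L.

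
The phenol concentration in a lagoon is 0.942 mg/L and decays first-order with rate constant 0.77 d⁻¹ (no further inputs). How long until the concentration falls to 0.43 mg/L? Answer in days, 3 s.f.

1.02 d

t = ln(C₀/C)/k = ln(0.942/0.43)/0.77 = 0.7842/0.77 = 1.018 d.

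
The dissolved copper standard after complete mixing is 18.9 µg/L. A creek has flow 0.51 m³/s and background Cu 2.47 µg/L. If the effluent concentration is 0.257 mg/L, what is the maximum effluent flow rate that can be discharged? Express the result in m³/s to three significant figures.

0.0352 m³/s

2.47 µg/L = 0.00247 mg/L.
18.9 µg/L = 0.0189 mg/L.
Mass balance at complete mixing: C_std·(Q_w + Q_r) = Q_w·C_e + Q_r·C_b.
Rearranging, Q_w = Q_r·(C_std − C_b)/(C_e − C_std) = 0.51·(0.0189 − 0.00247) / (0.257 − 0.0189) = 0.03519 m³/s.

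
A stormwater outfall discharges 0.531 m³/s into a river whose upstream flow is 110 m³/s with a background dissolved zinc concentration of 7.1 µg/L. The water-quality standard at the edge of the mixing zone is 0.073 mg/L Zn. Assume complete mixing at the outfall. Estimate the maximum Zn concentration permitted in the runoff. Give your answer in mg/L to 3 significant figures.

7.1 µg/L = 0.0071 mg/L.
Mass balance: 0.073·110.5 = 0.531·Cₑ + 110·0.0071.
Cₑ = (8.069 − 0.781) / 0.531 = 13.72 mg/L.

13.7 mg/L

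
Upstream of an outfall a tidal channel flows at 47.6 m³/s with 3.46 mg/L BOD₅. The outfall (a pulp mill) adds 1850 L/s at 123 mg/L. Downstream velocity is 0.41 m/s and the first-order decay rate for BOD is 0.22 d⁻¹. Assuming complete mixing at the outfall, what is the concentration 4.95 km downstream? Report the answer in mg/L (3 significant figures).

1850 L/s = 1.85 m³/s.
After complete mixing, C₀ = (1.85·123 + 47.6·3.46) / 49.45 = 7.932 mg/L.
Travel time t = 4950 m / 0.41 m/s = 1.207e+04 s = 0.1397 d.
C = 7.932·exp(−0.22·0.1397) = 7.932·0.9697 = 7.692 mg/L.

7.69 mg/L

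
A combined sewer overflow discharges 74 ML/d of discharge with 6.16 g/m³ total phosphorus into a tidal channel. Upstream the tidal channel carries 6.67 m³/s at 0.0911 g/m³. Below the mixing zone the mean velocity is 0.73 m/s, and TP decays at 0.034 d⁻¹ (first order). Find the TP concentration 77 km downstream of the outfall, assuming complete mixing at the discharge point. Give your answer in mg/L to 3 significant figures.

0.750 mg/L

74 ML/d = 0.8565 m³/s.
After complete mixing, C₀ = (0.8565·6.16 + 6.67·0.0911) / 7.526 = 0.7817 mg/L.
Travel time t = 7.7e+04 m / 0.73 m/s = 1.055e+05 s = 1.221 d.
C = 0.7817·exp(−0.034·1.221) = 0.7817·0.9593 = 0.7499 mg/L.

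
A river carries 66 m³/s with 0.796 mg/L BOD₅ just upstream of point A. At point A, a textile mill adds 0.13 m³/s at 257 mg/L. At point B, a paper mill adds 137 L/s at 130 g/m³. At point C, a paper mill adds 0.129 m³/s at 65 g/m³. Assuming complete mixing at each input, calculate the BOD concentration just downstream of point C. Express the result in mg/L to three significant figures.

1.69 mg/L

After input A: C = (66·0.796 + 0.13·257) / 66.13 = 1.3 mg/L.
137 L/s = 0.137 m³/s.
After input B: C = (66.13·1.3 + 0.137·130) / 66.27 = 1.566 mg/L.
After input C: C = (66.27·1.566 + 0.129·65) / 66.4 = 1.689 mg/L.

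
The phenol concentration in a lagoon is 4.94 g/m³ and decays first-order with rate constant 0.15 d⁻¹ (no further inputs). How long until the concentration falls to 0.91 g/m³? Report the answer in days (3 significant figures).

11.3 d

t = ln(C₀/C)/k = ln(4.94/0.91)/0.15 = 1.692/0.15 = 11.28 d.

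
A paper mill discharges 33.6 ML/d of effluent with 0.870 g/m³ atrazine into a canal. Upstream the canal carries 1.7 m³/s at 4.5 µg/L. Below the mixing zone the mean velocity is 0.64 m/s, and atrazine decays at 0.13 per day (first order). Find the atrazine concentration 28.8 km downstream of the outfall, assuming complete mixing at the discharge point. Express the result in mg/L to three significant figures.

0.155 mg/L

33.6 ML/d = 0.3889 m³/s.
4.5 µg/L = 0.0045 mg/L.
After complete mixing, C₀ = (0.3889·0.87 + 1.7·0.0045) / 2.089 = 0.1656 mg/L.
Travel time t = 2.88e+04 m / 0.64 m/s = 4.5e+04 s = 0.5208 d.
C = 0.1656·exp(−0.13·0.5208) = 0.1656·0.9345 = 0.1548 mg/L.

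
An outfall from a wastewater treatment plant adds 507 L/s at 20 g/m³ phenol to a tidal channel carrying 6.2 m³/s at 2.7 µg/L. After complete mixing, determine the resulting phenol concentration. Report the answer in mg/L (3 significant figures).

1.51 mg/L

507 L/s = 0.507 m³/s.
2.7 µg/L = 0.0027 mg/L.
By mass balance at complete mixing, C = (0.507·20 + 6.2·0.0027) / (0.507 + 6.2) = 10.16/6.707 = 1.514 mg/L.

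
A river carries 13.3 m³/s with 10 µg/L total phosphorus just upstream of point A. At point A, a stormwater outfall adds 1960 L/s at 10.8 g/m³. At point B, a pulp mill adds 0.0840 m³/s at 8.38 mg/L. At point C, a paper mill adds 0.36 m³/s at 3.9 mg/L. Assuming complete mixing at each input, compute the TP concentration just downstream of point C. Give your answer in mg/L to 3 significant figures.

10 µg/L = 0.01 mg/L.
1960 L/s = 1.96 m³/s.
After input A: C = (13.3·0.01 + 1.96·10.8) / 15.26 = 1.396 mg/L.
After input B: C = (15.26·1.396 + 0.084·8.38) / 15.34 = 1.434 mg/L.
After input C: C = (15.34·1.434 + 0.36·3.9) / 15.7 = 1.491 mg/L.

1.49 mg/L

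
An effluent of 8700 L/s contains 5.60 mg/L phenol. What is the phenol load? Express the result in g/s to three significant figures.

48.7 g/s

8700 L/s = 8.7 m³/s.
Mass flux = Q·C = 8.7 m³/s × 5.6 g/m³ = 48.72 g/s.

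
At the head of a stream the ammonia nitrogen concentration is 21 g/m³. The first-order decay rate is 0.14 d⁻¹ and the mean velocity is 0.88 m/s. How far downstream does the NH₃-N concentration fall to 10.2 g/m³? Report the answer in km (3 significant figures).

392 km

From C = C₀·e^(−kt), t = ln(C₀/C)/k = ln(21/10.2)/0.14 = 0.7221/0.14 = 5.158 d.
Distance = v·t = 0.88 m/s × 4.457e+05 s = 3.922e+05 m = 392.2 km.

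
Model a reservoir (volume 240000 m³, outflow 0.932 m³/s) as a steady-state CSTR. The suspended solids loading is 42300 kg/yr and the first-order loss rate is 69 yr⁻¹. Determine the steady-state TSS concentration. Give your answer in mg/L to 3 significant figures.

Outflow Q = 0.932 m³/s × 3.156e+07 s/yr = 2.941e+07 m³/yr.
Steady-state CSTR mass balance: W = Q·C + k·V·C, so C = W/(Q + kV).
Q + kV = 2.941e+07 + 69·240000 = 4.597e+07 m³/yr.
C = 42300/4.597e+07 = 0.0009201 kg/m³ = 0.9201 mg/L.

0.920 mg/L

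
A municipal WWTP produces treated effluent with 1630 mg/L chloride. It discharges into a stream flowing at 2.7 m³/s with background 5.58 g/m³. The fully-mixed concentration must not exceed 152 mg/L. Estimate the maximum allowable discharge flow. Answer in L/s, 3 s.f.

Mass balance at complete mixing: C_std·(Q_w + Q_r) = Q_w·C_e + Q_r·C_b.
Rearranging, Q_w = Q_r·(C_std − C_b)/(C_e − C_std) = 2.7·(152 − 5.58) / (1630 − 152) = 0.2675 m³/s.
= 267.5 L/s.

267 L/s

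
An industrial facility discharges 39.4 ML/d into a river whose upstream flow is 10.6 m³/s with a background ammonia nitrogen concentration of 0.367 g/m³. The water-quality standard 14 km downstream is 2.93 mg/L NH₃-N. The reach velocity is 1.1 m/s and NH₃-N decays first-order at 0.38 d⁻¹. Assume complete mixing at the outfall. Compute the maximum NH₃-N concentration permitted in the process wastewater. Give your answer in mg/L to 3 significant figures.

39.4 ML/d = 0.456 m³/s.
Travel time to the compliance point: t = 1.4e+04/1.1 = 1.273e+04 s = 0.1473 d; decay factor exp(−0.38·0.1473) = 0.9456.
So the concentration just after mixing may be at most 2.93/0.9456 = 3.099 mg/L.
Mass balance: 3.099·11.06 = 0.456·Cₑ + 10.6·0.367.
Cₑ = (34.26 − 3.89) / 0.456 = 66.6 mg/L.

66.6 mg/L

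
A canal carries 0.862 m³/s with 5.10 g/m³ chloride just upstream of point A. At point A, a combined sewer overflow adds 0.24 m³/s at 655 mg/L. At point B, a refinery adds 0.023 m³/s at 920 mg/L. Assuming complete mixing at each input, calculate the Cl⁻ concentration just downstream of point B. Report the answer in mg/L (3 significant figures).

162 mg/L

After input A: C = (0.862·5.1 + 0.24·655) / 1.102 = 146.6 mg/L.
After input B: C = (1.102·146.6 + 0.023·920) / 1.125 = 162.4 mg/L.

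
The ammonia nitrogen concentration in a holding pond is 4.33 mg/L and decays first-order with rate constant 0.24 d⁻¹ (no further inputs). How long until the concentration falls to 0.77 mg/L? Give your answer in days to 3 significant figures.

t = ln(C₀/C)/k = ln(4.33/0.77)/0.24 = 1.727/0.24 = 7.196 d.

7.20 d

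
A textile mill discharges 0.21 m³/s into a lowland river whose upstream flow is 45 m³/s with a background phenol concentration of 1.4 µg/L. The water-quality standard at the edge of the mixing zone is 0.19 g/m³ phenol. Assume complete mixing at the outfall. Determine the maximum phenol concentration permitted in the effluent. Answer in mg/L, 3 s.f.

1.4 µg/L = 0.0014 mg/L.
Mass balance: 0.19·45.21 = 0.21·Cₑ + 45·0.0014.
Cₑ = (8.59 − 0.063) / 0.21 = 40.6 mg/L.

40.6 mg/L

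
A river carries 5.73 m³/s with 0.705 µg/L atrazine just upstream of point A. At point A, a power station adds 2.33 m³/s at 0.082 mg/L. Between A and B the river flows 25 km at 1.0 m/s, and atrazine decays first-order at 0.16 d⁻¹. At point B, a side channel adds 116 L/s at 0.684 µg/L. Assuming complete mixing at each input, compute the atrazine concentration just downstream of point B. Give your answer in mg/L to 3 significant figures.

0.0228 mg/L

0.705 µg/L = 0.000705 mg/L.
After input A: C = (5.73·0.000705 + 2.33·0.082) / 8.06 = 0.02421 mg/L.
Over the 25 km reach to input B (t = 2.5e+04 s = 0.2894 d), decay gives C = 0.02421·exp(−0.16·0.2894) = 0.02311 mg/L.
116 L/s = 0.116 m³/s.
0.684 µg/L = 0.000684 mg/L.
After input B: C = (8.06·0.02311 + 0.116·0.000684) / 8.176 = 0.02279 mg/L.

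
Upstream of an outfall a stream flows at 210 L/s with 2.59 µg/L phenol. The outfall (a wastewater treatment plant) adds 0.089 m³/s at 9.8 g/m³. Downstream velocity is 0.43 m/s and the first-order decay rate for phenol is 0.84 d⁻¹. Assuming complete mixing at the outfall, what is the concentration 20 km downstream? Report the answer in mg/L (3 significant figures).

210 L/s = 0.21 m³/s.
2.59 µg/L = 0.00259 mg/L.
After complete mixing, C₀ = (0.089·9.8 + 0.21·0.00259) / 0.299 = 2.919 mg/L.
Travel time t = 2e+04 m / 0.43 m/s = 4.651e+04 s = 0.5383 d.
C = 2.919·exp(−0.84·0.5383) = 2.919·0.6362 = 1.857 mg/L.

1.86 mg/L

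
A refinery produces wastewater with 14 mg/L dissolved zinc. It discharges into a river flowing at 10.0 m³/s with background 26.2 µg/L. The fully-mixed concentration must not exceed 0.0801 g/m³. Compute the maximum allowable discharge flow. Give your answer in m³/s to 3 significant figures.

0.0387 m³/s

26.2 µg/L = 0.0262 mg/L.
Mass balance at complete mixing: C_std·(Q_w + Q_r) = Q_w·C_e + Q_r·C_b.
Rearranging, Q_w = Q_r·(C_std − C_b)/(C_e − C_std) = 10.0·(0.0801 − 0.0262) / (14 − 0.0801) = 0.03872 m³/s.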